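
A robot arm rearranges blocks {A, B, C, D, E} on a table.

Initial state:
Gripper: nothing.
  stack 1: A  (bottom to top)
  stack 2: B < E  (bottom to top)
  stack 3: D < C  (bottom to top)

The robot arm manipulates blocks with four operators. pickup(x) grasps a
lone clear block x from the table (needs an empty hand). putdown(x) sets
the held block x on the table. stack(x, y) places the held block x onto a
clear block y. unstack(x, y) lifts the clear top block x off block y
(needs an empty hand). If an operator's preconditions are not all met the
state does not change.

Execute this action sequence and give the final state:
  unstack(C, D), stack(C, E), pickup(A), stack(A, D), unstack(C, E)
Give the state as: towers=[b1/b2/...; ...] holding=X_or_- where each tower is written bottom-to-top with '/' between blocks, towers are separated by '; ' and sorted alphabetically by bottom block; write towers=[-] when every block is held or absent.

step 1 (unstack(C, D)): towers=[A; B/E; D] holding=C
step 2 (stack(C, E)): towers=[A; B/E/C; D] holding=-
step 3 (pickup(A)): towers=[B/E/C; D] holding=A
step 4 (stack(A, D)): towers=[B/E/C; D/A] holding=-
step 5 (unstack(C, E)): towers=[B/E; D/A] holding=C

towers=[B/E; D/A] holding=C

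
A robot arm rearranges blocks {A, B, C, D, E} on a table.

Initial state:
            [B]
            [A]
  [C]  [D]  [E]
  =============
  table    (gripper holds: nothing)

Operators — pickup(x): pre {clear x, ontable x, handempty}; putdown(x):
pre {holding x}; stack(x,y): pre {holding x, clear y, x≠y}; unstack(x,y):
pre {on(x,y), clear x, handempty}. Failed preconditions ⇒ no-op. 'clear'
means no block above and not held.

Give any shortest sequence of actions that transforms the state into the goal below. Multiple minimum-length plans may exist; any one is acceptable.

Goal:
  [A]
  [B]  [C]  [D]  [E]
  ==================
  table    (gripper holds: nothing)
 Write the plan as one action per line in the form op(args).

unstack(B, A)
putdown(B)
unstack(A, E)
stack(A, B)

step 1 (unstack(B, A)): towers=[C; D; E/A] holding=B
step 2 (putdown(B)): towers=[B; C; D; E/A] holding=-
step 3 (unstack(A, E)): towers=[B; C; D; E] holding=A
step 4 (stack(A, B)): towers=[B/A; C; D; E] holding=-
goal check: towers=[B/A; C; D; E] holding=- — reached (length 4, optimal by BFS)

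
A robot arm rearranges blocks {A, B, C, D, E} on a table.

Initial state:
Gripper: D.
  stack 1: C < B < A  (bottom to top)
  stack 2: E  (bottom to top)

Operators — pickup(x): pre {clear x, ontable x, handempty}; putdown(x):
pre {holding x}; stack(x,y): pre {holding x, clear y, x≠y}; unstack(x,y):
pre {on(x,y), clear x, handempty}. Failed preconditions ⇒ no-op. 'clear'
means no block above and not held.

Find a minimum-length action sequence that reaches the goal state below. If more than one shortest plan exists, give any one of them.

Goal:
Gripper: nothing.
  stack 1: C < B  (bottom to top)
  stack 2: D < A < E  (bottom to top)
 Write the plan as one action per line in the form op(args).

putdown(D)
unstack(A, B)
stack(A, D)
pickup(E)
stack(E, A)

step 1 (putdown(D)): towers=[C/B/A; D; E] holding=-
step 2 (unstack(A, B)): towers=[C/B; D; E] holding=A
step 3 (stack(A, D)): towers=[C/B; D/A; E] holding=-
step 4 (pickup(E)): towers=[C/B; D/A] holding=E
step 5 (stack(E, A)): towers=[C/B; D/A/E] holding=-
goal check: towers=[C/B; D/A/E] holding=- — reached (length 5, optimal by BFS)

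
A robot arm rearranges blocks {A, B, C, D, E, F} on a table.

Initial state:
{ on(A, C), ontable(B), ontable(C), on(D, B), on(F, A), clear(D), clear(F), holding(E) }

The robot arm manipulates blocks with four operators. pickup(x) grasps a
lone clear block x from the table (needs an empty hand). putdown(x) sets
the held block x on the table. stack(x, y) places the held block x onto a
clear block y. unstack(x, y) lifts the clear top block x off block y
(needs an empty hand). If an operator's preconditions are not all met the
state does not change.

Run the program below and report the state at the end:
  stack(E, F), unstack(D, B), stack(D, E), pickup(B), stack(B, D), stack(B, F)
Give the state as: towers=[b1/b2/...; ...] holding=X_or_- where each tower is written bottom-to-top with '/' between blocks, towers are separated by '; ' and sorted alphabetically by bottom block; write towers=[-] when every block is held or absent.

towers=[C/A/F/E/D/B] holding=-

step 1 (stack(E, F)): towers=[B/D; C/A/F/E] holding=-
step 2 (unstack(D, B)): towers=[B; C/A/F/E] holding=D
step 3 (stack(D, E)): towers=[B; C/A/F/E/D] holding=-
step 4 (pickup(B)): towers=[C/A/F/E/D] holding=B
step 5 (stack(B, D)): towers=[C/A/F/E/D/B] holding=-
step 6 (stack(B, F)) [no-op]: towers=[C/A/F/E/D/B] holding=-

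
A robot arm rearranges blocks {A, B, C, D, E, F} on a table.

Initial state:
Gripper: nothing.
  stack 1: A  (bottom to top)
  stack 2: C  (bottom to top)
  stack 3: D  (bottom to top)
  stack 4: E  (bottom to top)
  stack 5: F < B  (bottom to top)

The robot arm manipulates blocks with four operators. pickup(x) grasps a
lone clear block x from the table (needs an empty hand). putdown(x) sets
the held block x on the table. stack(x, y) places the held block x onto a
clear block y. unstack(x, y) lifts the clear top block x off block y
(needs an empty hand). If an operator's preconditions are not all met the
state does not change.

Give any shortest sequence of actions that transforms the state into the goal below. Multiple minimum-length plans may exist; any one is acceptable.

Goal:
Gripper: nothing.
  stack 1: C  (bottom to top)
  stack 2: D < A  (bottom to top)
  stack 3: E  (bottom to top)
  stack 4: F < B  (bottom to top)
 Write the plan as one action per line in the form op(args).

step 1 (pickup(A)): towers=[C; D; E; F/B] holding=A
step 2 (stack(A, D)): towers=[C; D/A; E; F/B] holding=-
goal check: towers=[C; D/A; E; F/B] holding=- — reached (length 2, optimal by BFS)

pickup(A)
stack(A, D)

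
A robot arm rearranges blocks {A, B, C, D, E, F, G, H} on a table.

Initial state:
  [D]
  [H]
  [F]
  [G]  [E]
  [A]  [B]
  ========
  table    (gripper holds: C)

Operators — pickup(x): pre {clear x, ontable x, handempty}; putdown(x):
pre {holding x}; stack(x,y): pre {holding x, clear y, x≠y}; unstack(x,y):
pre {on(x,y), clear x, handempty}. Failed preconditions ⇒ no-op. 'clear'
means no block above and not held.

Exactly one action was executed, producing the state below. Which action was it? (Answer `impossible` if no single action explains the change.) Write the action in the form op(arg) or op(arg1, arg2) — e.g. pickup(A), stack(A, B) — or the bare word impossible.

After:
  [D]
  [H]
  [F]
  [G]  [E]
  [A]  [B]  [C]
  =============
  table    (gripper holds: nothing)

target: towers=[A/G/F/H/D; B/E; C] holding=-
        putdown(C) → towers=[A/G/F/H/D; B/E; C] holding=-  ← match
       stack(C, E) → towers=[A/G/F/H/D; B/E/C] holding=-
       stack(C, D) → towers=[A/G/F/H/D/C; B/E] holding=-

putdown(C)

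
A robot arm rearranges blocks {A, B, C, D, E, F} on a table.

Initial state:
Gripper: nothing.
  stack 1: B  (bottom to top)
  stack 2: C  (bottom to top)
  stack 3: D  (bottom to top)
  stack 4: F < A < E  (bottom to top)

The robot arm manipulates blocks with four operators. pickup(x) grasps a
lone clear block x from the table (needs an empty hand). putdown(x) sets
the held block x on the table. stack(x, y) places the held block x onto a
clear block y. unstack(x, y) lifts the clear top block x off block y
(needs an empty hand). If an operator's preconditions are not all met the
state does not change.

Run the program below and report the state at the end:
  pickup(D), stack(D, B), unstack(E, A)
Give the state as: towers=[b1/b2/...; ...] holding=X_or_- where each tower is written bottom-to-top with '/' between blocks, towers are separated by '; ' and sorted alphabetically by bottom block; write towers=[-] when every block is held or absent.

step 1 (pickup(D)): towers=[B; C; F/A/E] holding=D
step 2 (stack(D, B)): towers=[B/D; C; F/A/E] holding=-
step 3 (unstack(E, A)): towers=[B/D; C; F/A] holding=E

towers=[B/D; C; F/A] holding=E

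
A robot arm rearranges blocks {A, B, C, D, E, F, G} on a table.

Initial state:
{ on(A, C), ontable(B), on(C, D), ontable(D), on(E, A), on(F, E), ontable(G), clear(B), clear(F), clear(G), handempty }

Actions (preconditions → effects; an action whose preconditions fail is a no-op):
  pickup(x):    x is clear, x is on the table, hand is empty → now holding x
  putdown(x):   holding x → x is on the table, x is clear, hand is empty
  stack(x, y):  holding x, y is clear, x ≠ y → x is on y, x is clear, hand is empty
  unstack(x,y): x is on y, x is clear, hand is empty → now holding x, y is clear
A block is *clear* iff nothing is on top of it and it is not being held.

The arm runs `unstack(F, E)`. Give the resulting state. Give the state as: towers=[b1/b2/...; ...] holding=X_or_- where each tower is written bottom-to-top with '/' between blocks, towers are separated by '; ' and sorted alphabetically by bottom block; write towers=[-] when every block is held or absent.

before: towers=[B; D/C/A/E/F; G] holding=-
pre[unstack(F, E)]: on(F,E) ✓, clear(F) ✓, handempty ✓
all met → apply unstack(F, E)
after:  towers=[B; D/C/A/E; G] holding=F

towers=[B; D/C/A/E; G] holding=F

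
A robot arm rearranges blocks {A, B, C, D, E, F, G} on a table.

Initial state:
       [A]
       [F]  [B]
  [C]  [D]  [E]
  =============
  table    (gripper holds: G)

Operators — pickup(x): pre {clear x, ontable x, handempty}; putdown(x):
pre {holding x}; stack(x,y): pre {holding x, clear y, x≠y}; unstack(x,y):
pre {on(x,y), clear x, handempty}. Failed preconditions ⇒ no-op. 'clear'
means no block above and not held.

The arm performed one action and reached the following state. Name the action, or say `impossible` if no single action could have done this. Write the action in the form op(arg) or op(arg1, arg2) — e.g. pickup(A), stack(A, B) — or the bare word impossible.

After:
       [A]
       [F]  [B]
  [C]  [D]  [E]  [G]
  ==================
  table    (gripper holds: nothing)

target: towers=[C; D/F/A; E/B; G] holding=-
        putdown(G) → towers=[C; D/F/A; E/B; G] holding=-  ← match
       stack(G, B) → towers=[C; D/F/A; E/B/G] holding=-
       stack(G, A) → towers=[C; D/F/A/G; E/B] holding=-
       stack(G, C) → towers=[C/G; D/F/A; E/B] holding=-

putdown(G)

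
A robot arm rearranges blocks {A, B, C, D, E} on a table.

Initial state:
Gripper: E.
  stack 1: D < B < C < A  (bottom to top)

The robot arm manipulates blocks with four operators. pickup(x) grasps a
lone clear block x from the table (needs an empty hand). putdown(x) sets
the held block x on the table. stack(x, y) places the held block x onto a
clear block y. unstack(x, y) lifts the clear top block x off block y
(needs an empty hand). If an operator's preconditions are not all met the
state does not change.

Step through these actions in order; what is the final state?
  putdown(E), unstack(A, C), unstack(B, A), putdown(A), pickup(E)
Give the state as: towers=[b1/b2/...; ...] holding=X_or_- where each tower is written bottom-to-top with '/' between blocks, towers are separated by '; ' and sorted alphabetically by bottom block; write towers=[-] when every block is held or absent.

step 1 (putdown(E)): towers=[D/B/C/A; E] holding=-
step 2 (unstack(A, C)): towers=[D/B/C; E] holding=A
step 3 (unstack(B, A)) [no-op]: towers=[D/B/C; E] holding=A
step 4 (putdown(A)): towers=[A; D/B/C; E] holding=-
step 5 (pickup(E)): towers=[A; D/B/C] holding=E

towers=[A; D/B/C] holding=E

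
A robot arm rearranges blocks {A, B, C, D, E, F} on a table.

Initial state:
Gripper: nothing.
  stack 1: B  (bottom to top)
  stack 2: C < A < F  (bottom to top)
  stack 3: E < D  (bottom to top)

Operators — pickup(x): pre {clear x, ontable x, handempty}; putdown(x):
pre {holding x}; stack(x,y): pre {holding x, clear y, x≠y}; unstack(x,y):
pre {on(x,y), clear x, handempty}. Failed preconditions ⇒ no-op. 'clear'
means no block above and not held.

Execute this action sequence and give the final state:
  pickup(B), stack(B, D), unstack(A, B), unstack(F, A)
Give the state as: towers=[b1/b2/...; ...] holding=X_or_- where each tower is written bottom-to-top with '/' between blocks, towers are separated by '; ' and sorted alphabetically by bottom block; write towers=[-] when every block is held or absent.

towers=[C/A; E/D/B] holding=F

step 1 (pickup(B)): towers=[C/A/F; E/D] holding=B
step 2 (stack(B, D)): towers=[C/A/F; E/D/B] holding=-
step 3 (unstack(A, B)) [no-op]: towers=[C/A/F; E/D/B] holding=-
step 4 (unstack(F, A)): towers=[C/A; E/D/B] holding=F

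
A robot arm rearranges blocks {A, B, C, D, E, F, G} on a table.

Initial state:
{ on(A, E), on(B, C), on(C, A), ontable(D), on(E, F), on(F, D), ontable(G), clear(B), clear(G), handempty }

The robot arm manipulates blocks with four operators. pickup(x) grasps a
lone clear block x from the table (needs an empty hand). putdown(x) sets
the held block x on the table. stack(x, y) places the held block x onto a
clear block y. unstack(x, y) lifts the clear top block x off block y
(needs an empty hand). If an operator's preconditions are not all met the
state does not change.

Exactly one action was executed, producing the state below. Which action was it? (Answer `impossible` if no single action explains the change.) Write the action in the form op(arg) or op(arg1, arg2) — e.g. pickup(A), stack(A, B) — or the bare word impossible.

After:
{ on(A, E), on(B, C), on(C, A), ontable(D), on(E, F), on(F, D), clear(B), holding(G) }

pickup(G)

target: towers=[D/F/E/A/C/B] holding=G
     unstack(B, C) → towers=[D/F/E/A/C; G] holding=B
         pickup(G) → towers=[D/F/E/A/C/B] holding=G  ← match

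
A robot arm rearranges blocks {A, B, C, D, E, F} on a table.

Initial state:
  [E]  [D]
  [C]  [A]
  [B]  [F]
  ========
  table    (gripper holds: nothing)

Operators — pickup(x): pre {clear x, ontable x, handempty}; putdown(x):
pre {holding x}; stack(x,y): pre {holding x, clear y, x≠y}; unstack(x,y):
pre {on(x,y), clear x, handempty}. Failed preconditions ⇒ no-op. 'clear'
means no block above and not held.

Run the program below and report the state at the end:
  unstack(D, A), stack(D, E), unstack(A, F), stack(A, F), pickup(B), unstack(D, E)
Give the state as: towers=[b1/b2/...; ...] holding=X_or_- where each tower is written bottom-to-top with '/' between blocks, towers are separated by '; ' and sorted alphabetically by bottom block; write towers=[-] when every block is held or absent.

towers=[B/C/E; F/A] holding=D

step 1 (unstack(D, A)): towers=[B/C/E; F/A] holding=D
step 2 (stack(D, E)): towers=[B/C/E/D; F/A] holding=-
step 3 (unstack(A, F)): towers=[B/C/E/D; F] holding=A
step 4 (stack(A, F)): towers=[B/C/E/D; F/A] holding=-
step 5 (pickup(B)) [no-op]: towers=[B/C/E/D; F/A] holding=-
step 6 (unstack(D, E)): towers=[B/C/E; F/A] holding=D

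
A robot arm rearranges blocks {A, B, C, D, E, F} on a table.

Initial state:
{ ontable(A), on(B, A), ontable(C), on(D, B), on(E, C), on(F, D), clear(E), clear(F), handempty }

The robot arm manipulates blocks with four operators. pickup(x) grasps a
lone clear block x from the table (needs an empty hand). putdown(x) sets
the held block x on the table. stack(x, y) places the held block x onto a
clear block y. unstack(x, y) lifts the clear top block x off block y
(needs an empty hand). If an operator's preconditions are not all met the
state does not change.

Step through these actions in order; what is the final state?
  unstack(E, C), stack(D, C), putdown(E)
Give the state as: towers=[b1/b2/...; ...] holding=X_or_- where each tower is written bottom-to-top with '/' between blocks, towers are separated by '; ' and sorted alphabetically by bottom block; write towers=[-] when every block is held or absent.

step 1 (unstack(E, C)): towers=[A/B/D/F; C] holding=E
step 2 (stack(D, C)) [no-op]: towers=[A/B/D/F; C] holding=E
step 3 (putdown(E)): towers=[A/B/D/F; C; E] holding=-

towers=[A/B/D/F; C; E] holding=-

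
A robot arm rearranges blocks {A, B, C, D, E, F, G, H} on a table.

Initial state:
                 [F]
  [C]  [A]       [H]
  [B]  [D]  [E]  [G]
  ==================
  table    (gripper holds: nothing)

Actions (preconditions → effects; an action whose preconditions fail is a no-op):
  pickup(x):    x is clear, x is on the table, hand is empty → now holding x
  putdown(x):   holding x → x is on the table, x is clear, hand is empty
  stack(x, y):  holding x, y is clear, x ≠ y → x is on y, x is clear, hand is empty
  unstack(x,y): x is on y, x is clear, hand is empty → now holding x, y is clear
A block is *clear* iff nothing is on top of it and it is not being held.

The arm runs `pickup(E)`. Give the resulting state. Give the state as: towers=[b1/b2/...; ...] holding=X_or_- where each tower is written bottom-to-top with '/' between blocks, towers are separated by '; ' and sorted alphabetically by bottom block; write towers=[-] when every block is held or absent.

towers=[B/C; D/A; G/H/F] holding=E

before: towers=[B/C; D/A; E; G/H/F] holding=-
pre[pickup(E)]: clear(E) ✓, ontable(E) ✓, handempty ✓
all met → apply pickup(E)
after:  towers=[B/C; D/A; G/H/F] holding=E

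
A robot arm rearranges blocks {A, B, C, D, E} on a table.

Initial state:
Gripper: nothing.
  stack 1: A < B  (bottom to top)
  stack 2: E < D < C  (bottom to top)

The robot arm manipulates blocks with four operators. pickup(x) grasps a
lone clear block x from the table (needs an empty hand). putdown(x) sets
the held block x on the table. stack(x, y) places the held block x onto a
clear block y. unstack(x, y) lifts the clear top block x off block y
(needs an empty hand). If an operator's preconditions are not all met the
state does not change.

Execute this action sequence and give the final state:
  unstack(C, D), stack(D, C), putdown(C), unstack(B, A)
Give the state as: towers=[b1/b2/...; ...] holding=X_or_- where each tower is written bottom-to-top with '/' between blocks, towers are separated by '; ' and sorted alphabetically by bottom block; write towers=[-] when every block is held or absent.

towers=[A; C; E/D] holding=B

step 1 (unstack(C, D)): towers=[A/B; E/D] holding=C
step 2 (stack(D, C)) [no-op]: towers=[A/B; E/D] holding=C
step 3 (putdown(C)): towers=[A/B; C; E/D] holding=-
step 4 (unstack(B, A)): towers=[A; C; E/D] holding=B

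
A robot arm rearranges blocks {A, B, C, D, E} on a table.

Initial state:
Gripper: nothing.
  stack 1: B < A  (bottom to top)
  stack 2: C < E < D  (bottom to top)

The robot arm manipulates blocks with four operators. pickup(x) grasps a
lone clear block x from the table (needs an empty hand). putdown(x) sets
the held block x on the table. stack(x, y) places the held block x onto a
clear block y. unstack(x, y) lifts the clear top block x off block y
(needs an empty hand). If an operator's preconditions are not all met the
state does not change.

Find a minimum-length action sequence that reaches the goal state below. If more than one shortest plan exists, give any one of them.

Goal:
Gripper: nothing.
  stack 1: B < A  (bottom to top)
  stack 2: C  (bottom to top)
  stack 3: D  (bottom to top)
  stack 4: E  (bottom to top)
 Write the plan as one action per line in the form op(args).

unstack(D, E)
putdown(D)
unstack(E, C)
putdown(E)

step 1 (unstack(D, E)): towers=[B/A; C/E] holding=D
step 2 (putdown(D)): towers=[B/A; C/E; D] holding=-
step 3 (unstack(E, C)): towers=[B/A; C; D] holding=E
step 4 (putdown(E)): towers=[B/A; C; D; E] holding=-
goal check: towers=[B/A; C; D; E] holding=- — reached (length 4, optimal by BFS)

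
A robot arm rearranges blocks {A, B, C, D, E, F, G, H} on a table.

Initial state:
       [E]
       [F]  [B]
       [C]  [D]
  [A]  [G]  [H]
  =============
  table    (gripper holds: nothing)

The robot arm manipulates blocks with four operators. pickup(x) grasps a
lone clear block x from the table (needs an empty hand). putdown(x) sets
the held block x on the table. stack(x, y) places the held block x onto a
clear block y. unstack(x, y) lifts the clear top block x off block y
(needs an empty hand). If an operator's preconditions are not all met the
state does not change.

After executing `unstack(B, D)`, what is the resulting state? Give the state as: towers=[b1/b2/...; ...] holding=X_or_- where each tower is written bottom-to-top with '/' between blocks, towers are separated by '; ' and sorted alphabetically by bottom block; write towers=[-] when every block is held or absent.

towers=[A; G/C/F/E; H/D] holding=B

before: towers=[A; G/C/F/E; H/D/B] holding=-
pre[unstack(B, D)]: on(B,D) yes, clear(B) yes, handempty yes
all met → apply unstack(B, D)
after:  towers=[A; G/C/F/E; H/D] holding=B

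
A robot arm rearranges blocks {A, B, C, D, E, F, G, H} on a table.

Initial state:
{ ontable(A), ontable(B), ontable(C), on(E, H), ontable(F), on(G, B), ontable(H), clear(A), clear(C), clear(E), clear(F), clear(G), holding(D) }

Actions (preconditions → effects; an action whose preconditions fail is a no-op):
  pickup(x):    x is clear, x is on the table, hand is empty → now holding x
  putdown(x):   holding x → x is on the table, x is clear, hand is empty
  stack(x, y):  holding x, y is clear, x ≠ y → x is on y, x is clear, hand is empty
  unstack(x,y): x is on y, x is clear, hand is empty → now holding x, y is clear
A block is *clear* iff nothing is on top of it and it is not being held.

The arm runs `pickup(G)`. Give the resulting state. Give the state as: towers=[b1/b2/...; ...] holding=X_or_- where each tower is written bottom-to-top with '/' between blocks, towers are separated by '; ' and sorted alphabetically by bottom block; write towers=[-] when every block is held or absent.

before: towers=[A; B/G; C; F; H/E] holding=D
pre[pickup(G)]: clear(G) ✓, ontable(G) ✗, handempty ✗
ontable(G), handempty unmet → pickup(G) is a no-op
after:  towers=[A; B/G; C; F; H/E] holding=D

towers=[A; B/G; C; F; H/E] holding=D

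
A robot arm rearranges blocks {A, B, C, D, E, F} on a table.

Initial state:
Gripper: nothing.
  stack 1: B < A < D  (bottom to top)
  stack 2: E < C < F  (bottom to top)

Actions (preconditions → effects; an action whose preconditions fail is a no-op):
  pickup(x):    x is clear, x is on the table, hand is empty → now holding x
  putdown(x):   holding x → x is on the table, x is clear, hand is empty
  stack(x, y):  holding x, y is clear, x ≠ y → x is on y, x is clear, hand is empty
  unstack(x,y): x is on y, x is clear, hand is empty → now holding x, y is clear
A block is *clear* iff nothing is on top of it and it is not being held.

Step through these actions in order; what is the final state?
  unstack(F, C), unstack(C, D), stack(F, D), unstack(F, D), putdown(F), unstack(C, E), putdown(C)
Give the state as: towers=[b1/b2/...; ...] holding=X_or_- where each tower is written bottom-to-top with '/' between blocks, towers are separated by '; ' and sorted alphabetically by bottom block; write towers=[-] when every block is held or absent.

step 1 (unstack(F, C)): towers=[B/A/D; E/C] holding=F
step 2 (unstack(C, D)) [no-op]: towers=[B/A/D; E/C] holding=F
step 3 (stack(F, D)): towers=[B/A/D/F; E/C] holding=-
step 4 (unstack(F, D)): towers=[B/A/D; E/C] holding=F
step 5 (putdown(F)): towers=[B/A/D; E/C; F] holding=-
step 6 (unstack(C, E)): towers=[B/A/D; E; F] holding=C
step 7 (putdown(C)): towers=[B/A/D; C; E; F] holding=-

towers=[B/A/D; C; E; F] holding=-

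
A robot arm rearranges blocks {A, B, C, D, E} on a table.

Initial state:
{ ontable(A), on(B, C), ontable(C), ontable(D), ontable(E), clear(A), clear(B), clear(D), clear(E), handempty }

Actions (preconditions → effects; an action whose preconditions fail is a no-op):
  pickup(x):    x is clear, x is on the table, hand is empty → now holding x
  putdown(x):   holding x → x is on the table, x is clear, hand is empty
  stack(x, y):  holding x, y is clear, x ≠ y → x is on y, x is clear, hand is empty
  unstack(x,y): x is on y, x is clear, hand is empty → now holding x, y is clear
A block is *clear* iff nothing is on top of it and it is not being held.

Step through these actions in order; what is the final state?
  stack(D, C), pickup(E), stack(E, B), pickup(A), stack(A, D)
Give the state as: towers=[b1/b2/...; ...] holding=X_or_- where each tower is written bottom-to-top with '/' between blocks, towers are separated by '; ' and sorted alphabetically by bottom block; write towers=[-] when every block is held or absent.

step 1 (stack(D, C)) [no-op]: towers=[A; C/B; D; E] holding=-
step 2 (pickup(E)): towers=[A; C/B; D] holding=E
step 3 (stack(E, B)): towers=[A; C/B/E; D] holding=-
step 4 (pickup(A)): towers=[C/B/E; D] holding=A
step 5 (stack(A, D)): towers=[C/B/E; D/A] holding=-

towers=[C/B/E; D/A] holding=-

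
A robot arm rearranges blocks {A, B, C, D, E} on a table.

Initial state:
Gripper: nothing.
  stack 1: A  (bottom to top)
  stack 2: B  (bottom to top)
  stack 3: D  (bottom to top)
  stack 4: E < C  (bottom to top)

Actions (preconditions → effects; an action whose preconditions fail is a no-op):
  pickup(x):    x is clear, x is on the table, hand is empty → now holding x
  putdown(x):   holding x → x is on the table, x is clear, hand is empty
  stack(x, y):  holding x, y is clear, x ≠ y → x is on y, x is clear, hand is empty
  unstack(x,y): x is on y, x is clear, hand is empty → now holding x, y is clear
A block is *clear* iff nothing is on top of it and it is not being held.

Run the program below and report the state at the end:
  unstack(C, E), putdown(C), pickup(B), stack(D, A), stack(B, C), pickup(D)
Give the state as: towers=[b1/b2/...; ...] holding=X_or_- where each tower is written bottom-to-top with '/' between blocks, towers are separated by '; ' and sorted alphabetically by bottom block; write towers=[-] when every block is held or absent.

step 1 (unstack(C, E)): towers=[A; B; D; E] holding=C
step 2 (putdown(C)): towers=[A; B; C; D; E] holding=-
step 3 (pickup(B)): towers=[A; C; D; E] holding=B
step 4 (stack(D, A)) [no-op]: towers=[A; C; D; E] holding=B
step 5 (stack(B, C)): towers=[A; C/B; D; E] holding=-
step 6 (pickup(D)): towers=[A; C/B; E] holding=D

towers=[A; C/B; E] holding=D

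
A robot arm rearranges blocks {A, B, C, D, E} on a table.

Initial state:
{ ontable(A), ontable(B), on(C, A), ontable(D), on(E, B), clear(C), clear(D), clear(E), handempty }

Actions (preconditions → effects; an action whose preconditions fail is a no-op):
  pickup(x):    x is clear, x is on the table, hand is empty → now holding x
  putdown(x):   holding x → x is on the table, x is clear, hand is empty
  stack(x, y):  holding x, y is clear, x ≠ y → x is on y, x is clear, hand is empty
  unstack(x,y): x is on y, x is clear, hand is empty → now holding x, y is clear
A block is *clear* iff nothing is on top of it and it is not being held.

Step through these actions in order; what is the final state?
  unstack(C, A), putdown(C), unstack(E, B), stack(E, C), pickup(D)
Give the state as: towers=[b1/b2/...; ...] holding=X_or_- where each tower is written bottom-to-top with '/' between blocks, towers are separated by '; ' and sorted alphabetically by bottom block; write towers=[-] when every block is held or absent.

step 1 (unstack(C, A)): towers=[A; B/E; D] holding=C
step 2 (putdown(C)): towers=[A; B/E; C; D] holding=-
step 3 (unstack(E, B)): towers=[A; B; C; D] holding=E
step 4 (stack(E, C)): towers=[A; B; C/E; D] holding=-
step 5 (pickup(D)): towers=[A; B; C/E] holding=D

towers=[A; B; C/E] holding=D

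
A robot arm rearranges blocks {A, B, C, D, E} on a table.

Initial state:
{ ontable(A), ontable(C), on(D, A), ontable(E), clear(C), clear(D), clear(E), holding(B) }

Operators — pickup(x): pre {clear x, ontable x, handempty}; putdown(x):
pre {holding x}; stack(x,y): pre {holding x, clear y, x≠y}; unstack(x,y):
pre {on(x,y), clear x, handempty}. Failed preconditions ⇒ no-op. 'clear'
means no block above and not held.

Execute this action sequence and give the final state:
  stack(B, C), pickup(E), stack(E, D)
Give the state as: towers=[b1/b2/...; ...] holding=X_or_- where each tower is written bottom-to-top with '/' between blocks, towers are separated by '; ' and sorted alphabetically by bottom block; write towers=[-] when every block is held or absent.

step 1 (stack(B, C)): towers=[A/D; C/B; E] holding=-
step 2 (pickup(E)): towers=[A/D; C/B] holding=E
step 3 (stack(E, D)): towers=[A/D/E; C/B] holding=-

towers=[A/D/E; C/B] holding=-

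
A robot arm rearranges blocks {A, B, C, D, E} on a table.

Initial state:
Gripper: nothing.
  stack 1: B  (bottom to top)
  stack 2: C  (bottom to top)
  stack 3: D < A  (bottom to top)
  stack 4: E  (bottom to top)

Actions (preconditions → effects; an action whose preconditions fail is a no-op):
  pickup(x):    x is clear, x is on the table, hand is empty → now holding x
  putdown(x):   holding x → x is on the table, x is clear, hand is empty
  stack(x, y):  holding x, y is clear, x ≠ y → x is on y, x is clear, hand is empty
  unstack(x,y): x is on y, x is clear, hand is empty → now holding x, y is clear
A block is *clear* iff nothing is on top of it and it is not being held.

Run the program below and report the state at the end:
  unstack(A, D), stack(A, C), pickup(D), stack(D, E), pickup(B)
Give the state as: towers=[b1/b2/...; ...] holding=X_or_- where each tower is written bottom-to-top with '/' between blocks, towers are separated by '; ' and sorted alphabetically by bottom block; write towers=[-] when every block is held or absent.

step 1 (unstack(A, D)): towers=[B; C; D; E] holding=A
step 2 (stack(A, C)): towers=[B; C/A; D; E] holding=-
step 3 (pickup(D)): towers=[B; C/A; E] holding=D
step 4 (stack(D, E)): towers=[B; C/A; E/D] holding=-
step 5 (pickup(B)): towers=[C/A; E/D] holding=B

towers=[C/A; E/D] holding=B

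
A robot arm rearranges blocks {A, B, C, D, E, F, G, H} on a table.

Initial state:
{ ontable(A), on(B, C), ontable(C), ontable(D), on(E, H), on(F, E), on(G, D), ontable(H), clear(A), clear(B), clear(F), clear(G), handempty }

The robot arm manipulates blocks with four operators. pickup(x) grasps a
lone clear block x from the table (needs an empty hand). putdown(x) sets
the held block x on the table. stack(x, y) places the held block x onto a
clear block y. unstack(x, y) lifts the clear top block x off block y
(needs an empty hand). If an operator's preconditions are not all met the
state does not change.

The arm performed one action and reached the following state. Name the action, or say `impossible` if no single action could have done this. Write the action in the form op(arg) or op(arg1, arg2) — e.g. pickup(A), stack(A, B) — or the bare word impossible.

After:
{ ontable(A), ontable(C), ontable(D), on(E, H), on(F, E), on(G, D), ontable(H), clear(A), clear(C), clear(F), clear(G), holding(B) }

unstack(B, C)

target: towers=[A; C; D/G; H/E/F] holding=B
     unstack(G, D) → towers=[A; C/B; D; H/E/F] holding=G
         pickup(A) → towers=[C/B; D/G; H/E/F] holding=A
     unstack(B, C) → towers=[A; C; D/G; H/E/F] holding=B  ← match
     unstack(F, E) → towers=[A; C/B; D/G; H/E] holding=F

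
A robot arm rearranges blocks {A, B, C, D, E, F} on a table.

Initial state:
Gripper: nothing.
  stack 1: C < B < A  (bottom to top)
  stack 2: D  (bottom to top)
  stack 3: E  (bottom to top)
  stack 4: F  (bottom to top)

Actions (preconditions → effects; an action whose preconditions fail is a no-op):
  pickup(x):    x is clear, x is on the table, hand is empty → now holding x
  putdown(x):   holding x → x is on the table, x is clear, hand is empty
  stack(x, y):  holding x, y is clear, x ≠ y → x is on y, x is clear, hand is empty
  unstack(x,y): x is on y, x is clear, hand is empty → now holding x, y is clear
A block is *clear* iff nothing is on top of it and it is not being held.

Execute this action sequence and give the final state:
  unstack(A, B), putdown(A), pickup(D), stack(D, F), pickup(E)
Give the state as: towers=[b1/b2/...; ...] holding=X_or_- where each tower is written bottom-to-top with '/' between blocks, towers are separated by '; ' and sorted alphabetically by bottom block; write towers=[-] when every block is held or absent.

step 1 (unstack(A, B)): towers=[C/B; D; E; F] holding=A
step 2 (putdown(A)): towers=[A; C/B; D; E; F] holding=-
step 3 (pickup(D)): towers=[A; C/B; E; F] holding=D
step 4 (stack(D, F)): towers=[A; C/B; E; F/D] holding=-
step 5 (pickup(E)): towers=[A; C/B; F/D] holding=E

towers=[A; C/B; F/D] holding=E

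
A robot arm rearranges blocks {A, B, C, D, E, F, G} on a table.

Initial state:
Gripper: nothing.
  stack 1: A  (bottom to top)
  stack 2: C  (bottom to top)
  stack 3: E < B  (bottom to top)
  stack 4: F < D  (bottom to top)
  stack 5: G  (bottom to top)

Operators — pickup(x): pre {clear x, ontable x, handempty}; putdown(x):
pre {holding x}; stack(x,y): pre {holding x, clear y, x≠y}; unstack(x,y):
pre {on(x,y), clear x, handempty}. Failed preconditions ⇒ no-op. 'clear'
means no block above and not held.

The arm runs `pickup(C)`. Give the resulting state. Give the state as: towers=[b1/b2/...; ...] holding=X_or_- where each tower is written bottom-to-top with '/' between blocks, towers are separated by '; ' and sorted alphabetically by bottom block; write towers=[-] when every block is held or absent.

towers=[A; E/B; F/D; G] holding=C

before: towers=[A; C; E/B; F/D; G] holding=-
pre[pickup(C)]: clear(C) ✓, ontable(C) ✓, handempty ✓
all met → apply pickup(C)
after:  towers=[A; E/B; F/D; G] holding=C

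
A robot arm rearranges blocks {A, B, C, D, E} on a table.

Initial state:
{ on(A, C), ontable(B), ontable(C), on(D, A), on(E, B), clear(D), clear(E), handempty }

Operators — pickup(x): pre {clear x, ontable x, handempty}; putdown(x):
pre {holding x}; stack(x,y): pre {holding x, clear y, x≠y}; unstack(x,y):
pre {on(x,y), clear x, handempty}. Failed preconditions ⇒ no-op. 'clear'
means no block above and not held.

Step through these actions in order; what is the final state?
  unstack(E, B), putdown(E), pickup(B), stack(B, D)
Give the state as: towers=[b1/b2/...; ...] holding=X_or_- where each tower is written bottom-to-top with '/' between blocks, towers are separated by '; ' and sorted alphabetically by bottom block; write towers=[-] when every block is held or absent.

step 1 (unstack(E, B)): towers=[B; C/A/D] holding=E
step 2 (putdown(E)): towers=[B; C/A/D; E] holding=-
step 3 (pickup(B)): towers=[C/A/D; E] holding=B
step 4 (stack(B, D)): towers=[C/A/D/B; E] holding=-

towers=[C/A/D/B; E] holding=-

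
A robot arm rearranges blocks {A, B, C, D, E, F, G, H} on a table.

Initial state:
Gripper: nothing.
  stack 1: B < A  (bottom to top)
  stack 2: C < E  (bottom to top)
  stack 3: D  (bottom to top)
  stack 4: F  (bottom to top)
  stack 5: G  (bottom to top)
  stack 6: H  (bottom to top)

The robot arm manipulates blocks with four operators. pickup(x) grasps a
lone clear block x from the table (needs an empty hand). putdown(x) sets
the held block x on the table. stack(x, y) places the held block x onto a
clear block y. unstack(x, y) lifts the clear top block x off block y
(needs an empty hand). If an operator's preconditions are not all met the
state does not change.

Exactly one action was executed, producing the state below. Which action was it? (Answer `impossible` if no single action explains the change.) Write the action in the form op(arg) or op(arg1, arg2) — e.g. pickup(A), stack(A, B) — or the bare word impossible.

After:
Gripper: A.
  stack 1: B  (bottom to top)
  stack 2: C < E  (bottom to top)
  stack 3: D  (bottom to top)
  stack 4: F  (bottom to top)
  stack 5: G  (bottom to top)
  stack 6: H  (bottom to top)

target: towers=[B; C/E; D; F; G; H] holding=A
         pickup(G) → towers=[B/A; C/E; D; F; H] holding=G
     unstack(A, B) → towers=[B; C/E; D; F; G; H] holding=A  ← match
     unstack(E, C) → towers=[B/A; C; D; F; G; H] holding=E
         pickup(H) → towers=[B/A; C/E; D; F; G] holding=H
         pickup(F) → towers=[B/A; C/E; D; G; H] holding=F
         pickup(D) → towers=[B/A; C/E; F; G; H] holding=D

unstack(A, B)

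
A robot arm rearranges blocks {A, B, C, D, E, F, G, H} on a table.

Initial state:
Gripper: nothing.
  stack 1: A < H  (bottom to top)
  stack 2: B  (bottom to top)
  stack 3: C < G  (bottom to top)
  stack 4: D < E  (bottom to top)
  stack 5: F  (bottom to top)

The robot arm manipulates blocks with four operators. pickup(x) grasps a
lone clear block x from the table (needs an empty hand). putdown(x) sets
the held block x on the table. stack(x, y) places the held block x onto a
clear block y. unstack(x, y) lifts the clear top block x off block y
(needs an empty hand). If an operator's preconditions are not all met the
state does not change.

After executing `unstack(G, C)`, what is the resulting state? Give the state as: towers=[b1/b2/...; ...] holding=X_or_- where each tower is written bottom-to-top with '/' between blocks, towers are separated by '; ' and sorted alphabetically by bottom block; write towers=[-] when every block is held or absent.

towers=[A/H; B; C; D/E; F] holding=G

before: towers=[A/H; B; C/G; D/E; F] holding=-
pre[unstack(G, C)]: on(G,C) yes, clear(G) yes, handempty yes
all met → apply unstack(G, C)
after:  towers=[A/H; B; C; D/E; F] holding=G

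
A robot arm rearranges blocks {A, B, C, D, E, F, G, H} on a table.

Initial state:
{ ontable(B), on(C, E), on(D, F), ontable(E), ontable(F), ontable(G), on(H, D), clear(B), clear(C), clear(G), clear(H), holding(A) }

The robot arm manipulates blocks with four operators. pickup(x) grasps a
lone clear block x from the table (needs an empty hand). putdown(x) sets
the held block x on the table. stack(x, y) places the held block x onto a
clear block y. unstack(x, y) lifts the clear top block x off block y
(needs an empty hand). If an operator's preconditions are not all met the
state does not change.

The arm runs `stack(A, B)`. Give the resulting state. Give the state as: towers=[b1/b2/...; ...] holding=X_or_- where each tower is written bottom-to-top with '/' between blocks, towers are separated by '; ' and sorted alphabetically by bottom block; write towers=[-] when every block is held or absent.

towers=[B/A; E/C; F/D/H; G] holding=-

before: towers=[B; E/C; F/D/H; G] holding=A
pre[stack(A, B)]: holding(A) ok, clear(B) ok, A≠B ok
all met → apply stack(A, B)
after:  towers=[B/A; E/C; F/D/H; G] holding=-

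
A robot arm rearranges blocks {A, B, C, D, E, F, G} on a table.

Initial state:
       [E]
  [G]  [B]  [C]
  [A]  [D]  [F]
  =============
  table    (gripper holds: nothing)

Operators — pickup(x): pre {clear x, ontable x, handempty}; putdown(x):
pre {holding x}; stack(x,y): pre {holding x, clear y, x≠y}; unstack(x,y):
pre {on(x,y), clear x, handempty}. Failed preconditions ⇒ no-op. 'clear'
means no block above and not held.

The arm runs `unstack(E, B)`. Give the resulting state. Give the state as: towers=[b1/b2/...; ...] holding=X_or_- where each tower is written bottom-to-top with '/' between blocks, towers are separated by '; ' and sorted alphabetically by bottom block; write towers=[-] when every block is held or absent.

towers=[A/G; D/B; F/C] holding=E

before: towers=[A/G; D/B/E; F/C] holding=-
pre[unstack(E, B)]: on(E,B) yes, clear(E) yes, handempty yes
all met → apply unstack(E, B)
after:  towers=[A/G; D/B; F/C] holding=E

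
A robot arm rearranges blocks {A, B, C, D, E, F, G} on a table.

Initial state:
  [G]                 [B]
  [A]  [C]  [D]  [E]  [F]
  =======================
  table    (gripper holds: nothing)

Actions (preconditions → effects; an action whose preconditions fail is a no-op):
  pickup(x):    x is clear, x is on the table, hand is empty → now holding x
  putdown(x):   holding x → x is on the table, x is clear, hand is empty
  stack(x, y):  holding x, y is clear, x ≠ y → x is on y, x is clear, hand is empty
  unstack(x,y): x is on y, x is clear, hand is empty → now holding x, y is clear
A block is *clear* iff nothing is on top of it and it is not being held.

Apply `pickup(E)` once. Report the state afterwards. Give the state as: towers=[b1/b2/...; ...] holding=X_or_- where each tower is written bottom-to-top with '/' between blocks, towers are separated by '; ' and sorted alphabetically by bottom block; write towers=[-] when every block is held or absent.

towers=[A/G; C; D; F/B] holding=E

before: towers=[A/G; C; D; E; F/B] holding=-
pre[pickup(E)]: clear(E) yes, ontable(E) yes, handempty yes
all met → apply pickup(E)
after:  towers=[A/G; C; D; F/B] holding=E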